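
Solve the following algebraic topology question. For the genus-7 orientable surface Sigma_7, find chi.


For a closed orientable surface of genus g: chi = 2 - 2g.
Here g = 7.
chi = 2 - 2*7 = 2 - 14 = -12

-12


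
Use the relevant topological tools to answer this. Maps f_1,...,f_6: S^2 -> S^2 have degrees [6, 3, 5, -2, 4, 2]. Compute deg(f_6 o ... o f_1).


Degree is multiplicative: deg(composition) = product of degrees.
= (6) * (3) * (5) * (-2) * (4) * (2) = -1440

-1440


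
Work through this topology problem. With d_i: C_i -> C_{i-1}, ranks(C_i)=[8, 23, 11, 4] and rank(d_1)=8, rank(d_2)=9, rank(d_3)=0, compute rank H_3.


rank H_k = rank(ker d_k) - rank(im d_{k+1}).
rank(ker d_3) = rank(C_3) - rank(d_3) = 4 - 0 = 4.
rank(im d_{3+1}) = 0.
rank H_3 = 4 - 0 = 4

4


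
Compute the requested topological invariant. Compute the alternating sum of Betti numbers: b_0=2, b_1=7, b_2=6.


chi = sum_k (-1)^k b_k.
= (2) + (-7) + (6)
= 1

1


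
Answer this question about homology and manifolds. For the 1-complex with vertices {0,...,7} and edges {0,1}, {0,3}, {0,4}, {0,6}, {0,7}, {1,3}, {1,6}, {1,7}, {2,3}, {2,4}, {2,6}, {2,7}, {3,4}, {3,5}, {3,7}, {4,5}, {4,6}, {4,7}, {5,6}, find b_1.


b_1 = E - V + (number of components).
E = 19, V = 8, components = 1.
b_1 = 19 - 8 + 1 = 12

12


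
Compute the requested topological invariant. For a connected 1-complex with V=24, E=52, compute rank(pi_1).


For a connected graph: rank(pi_1) = b_1 = E - V + 1 = 1 - chi.
chi = V - E = 24 - 52 = -28.
rank = 1 - (-28) = 52 - 24 + 1 = 29

29


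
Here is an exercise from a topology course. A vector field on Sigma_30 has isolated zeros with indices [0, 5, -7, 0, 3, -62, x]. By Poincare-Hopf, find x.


Poincare-Hopf: sum of indices = chi(M).
chi(Sigma_30) = 2 - 2*30 = -58.
Sum of known indices = -61.
x = chi - (sum known) = -58 - (-61) = 3

3


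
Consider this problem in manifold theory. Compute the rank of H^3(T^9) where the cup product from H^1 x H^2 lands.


Cup product: H^p x H^q -> H^{p+q}; here p+q = 1+2 = 3.
rank H^k(T^n) = C(n,k).
C(9,3) = 84

84


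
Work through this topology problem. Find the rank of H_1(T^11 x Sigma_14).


pi_1(A x B) = pi_1(A) x pi_1(B); rank of abelianization = b_1.
b_1(T^11) = 11, b_1(Sigma_14) = 2*14 = 28.
b_1(product) = 11 + 28 = 39

39


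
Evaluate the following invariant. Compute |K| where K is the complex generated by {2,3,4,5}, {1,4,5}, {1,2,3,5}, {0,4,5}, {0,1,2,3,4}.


Each maximal simplex on m vertices has 2^m - 1 nonempty faces.
Take the union (dedupe shared faces).
Total distinct faces = 46

46


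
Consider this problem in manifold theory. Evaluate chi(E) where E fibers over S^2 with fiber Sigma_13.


chi(S^2) = 2 (n even), chi(Sigma_13) = 2 - 2*13 = -24.
chi(E) = 2 * (-24) = -48

-48


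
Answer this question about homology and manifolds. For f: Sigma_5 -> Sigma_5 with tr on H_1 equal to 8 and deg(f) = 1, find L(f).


L(f) = tr(f_0*) - tr(f_1*) + tr(f_2*).
= 1 - (8) + (1)
= -6

-6


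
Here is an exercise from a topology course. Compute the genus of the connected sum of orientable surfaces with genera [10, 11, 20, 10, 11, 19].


Genus is additive under connected sum of orientable surfaces.
g = 10 + 11 + 20 + 10 + 11 + 19 = 81

81


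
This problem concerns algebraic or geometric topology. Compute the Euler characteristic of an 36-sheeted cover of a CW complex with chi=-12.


For a finite covering: chi(E) = (number of sheets) * chi(B).
chi(E) = 36 * (-12) = -432

-432


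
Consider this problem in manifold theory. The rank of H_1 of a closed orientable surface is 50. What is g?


For a closed orientable surface: b_1 = 2g.
50 = 2g
g = 50 / 2 = 25

25


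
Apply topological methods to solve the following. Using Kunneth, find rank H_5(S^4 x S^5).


Each S^d has Poincare polynomial 1 + t^d.
The product S^4 x S^5 has Poincare polynomial prod(1+t^d_i).
Expanding: b_0=1, b_4=1, b_5=1, b_9=1.
b_5 = 1

1


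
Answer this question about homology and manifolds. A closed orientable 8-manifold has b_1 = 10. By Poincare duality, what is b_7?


Poincare duality for closed orientable n-manifolds: b_k = b_{n-k}.
Here n = 8, so b_7 = b_1 = 10

10


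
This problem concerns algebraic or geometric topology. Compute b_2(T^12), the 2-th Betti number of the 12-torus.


By the Kunneth formula, b_k(T^n) = C(n,k).
b_2(T^12) = C(12,2).
C(12,2) = 12!/(2!*10!) = 66

66


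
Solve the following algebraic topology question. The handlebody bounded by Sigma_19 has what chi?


A genus-g handlebody deformation retracts to a wedge of g circles.
chi(vee_g S^1) = 1 - g.
chi(H_19) = 1 - 19 = -18

-18


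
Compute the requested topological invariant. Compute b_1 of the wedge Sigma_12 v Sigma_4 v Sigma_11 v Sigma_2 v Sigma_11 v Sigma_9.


For a wedge X v Y: reduced H_k(X v Y) = H_k(X) + H_k(Y).
Each Sigma_g contributes b_1 = 2g.
b_1 = 24 + 8 + 22 + 4 + 22 + 18 = 98

98


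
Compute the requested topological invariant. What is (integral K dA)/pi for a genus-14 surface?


Gauss-Bonnet: integral K dA = 2*pi*chi(M).
chi(Sigma_14) = 2 - 2*14 = -26.
(integral K dA)/pi = 2*chi = 2*(-26) = -52

-52


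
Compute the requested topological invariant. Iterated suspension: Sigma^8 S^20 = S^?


Each suspension raises dimension by 1: Sigma S^n = S^{n+1}.
Sigma^8 S^20 = S^{20+8} = S^28

28


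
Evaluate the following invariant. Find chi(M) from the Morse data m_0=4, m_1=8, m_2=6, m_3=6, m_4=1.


Morse theory: chi(M) = sum_k (-1)^k m_k where m_k = #(index-k critical points).
= (4) + (-8) + (6) + (-6) + (1) = -3

-3


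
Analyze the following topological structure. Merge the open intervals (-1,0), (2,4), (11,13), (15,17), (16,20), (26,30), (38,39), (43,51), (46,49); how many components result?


Sort and merge overlapping open intervals.
Merged: (-1,0), (2,4), (11,13), (15,20), (26,30), (38,39), (43,51).
Number of components = 7

7


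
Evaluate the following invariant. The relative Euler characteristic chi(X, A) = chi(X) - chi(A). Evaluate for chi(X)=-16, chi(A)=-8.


Relative Euler characteristic: chi(X, A) = chi(X) - chi(A).
= -16 - (-8) = -8

-8


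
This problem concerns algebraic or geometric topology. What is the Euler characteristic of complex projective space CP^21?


CP^21 has one cell in each even dimension 0, 2, ..., 2*21 (21+1 cells total).
All cells are even-dimensional, so chi = number of cells.
chi = 21 + 1 = 22

22


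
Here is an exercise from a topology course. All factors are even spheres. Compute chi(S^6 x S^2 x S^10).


chi is multiplicative: chi(X x Y) = chi(X) chi(Y).
Each even-dim sphere has chi = 2. There are 3 factors.
chi = 2^3 = 8

8


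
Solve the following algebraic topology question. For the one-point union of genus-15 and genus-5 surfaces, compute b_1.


For a wedge: H_1(A v B) = H_1(A) + H_1(B).
b_1(Sigma_15) = 30, b_1(Sigma_5) = 10.
b_1 = 30 + 10 = 40

40


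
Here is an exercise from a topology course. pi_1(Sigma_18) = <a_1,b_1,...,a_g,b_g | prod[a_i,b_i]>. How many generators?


Standard presentation: pi_1(Sigma_g) = <a_1,b_1,...,a_g,b_g | [a_1,b_1]...[a_g,b_g] = 1>.
Number of generators = 2g = 2*18 = 36

36


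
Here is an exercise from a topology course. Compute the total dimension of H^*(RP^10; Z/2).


H^k(RP^10; Z/2) = Z/2 for each 0 <= k <= 10.
Total dimension = 10 + 1 = 11

11


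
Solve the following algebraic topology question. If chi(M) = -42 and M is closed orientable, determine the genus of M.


chi = 2 - 2g for closed orientable surfaces.
-42 = 2 - 2g
2g = 2 - (-42) = 44
g = 22

22


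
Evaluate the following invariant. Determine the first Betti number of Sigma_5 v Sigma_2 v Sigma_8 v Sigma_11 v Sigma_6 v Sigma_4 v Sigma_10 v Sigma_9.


For a wedge X v Y: reduced H_k(X v Y) = H_k(X) + H_k(Y).
Each Sigma_g contributes b_1 = 2g.
b_1 = 10 + 4 + 16 + 22 + 12 + 8 + 20 + 18 = 110

110


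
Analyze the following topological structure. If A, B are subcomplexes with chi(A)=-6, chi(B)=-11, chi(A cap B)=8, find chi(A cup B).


chi(A cup B) = chi(A) + chi(B) - chi(A cap B)
= -6 + (-11) - (8)
= -25

-25


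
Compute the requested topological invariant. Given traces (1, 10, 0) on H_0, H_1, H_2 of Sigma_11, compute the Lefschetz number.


L(f) = tr(f_0*) - tr(f_1*) + tr(f_2*).
= 1 - (10) + (0)
= -9

-9


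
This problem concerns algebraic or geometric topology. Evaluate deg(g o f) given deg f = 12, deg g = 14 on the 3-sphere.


Degree is multiplicative under composition: deg(g o f) = deg(g) * deg(f).
= 14 * 12 = 168

168


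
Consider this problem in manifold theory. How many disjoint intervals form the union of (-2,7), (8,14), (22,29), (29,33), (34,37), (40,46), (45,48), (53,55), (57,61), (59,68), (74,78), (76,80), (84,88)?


Sort and merge overlapping open intervals.
Merged: (-2,7), (8,14), (22,29), (29,33), (34,37), (40,48), (53,55), (57,68), (74,80), (84,88).
Number of components = 10

10


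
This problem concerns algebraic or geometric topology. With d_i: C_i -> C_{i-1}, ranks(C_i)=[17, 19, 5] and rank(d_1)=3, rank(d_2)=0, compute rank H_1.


rank H_k = rank(ker d_k) - rank(im d_{k+1}).
rank(ker d_1) = rank(C_1) - rank(d_1) = 19 - 3 = 16.
rank(im d_{1+1}) = 0.
rank H_1 = 16 - 0 = 16

16


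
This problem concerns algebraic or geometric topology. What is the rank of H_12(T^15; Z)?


By the Kunneth formula, b_k(T^n) = C(n,k).
b_12(T^15) = C(15,12).
C(15,12) = 15!/(12!*3!) = 455

455


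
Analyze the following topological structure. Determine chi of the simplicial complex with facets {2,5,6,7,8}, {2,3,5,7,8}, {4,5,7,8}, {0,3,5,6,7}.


Enumerate all faces; f-vector: f_0=8, f_1=22, f_2=27, f_3=15, f_4=3.
chi = sum (-1)^k f_k = 1

1


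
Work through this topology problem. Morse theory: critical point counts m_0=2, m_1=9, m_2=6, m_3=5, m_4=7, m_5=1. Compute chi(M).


Morse theory: chi(M) = sum_k (-1)^k m_k where m_k = #(index-k critical points).
= (2) + (-9) + (6) + (-5) + (7) + (-1) = 0

0


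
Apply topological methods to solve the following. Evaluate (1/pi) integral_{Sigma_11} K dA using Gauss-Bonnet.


Gauss-Bonnet: integral K dA = 2*pi*chi(M).
chi(Sigma_11) = 2 - 2*11 = -20.
(integral K dA)/pi = 2*chi = 2*(-20) = -40

-40


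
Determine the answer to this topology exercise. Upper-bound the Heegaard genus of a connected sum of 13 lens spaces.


Heegaard genus satisfies g(A#B) <= g(A) + g(B).
Each lens space has g = 1.
Upper bound: 13 * 1 = 13

13


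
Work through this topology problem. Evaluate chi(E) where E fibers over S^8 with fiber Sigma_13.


chi(S^8) = 2 (n even), chi(Sigma_13) = 2 - 2*13 = -24.
chi(E) = 2 * (-24) = -48

-48


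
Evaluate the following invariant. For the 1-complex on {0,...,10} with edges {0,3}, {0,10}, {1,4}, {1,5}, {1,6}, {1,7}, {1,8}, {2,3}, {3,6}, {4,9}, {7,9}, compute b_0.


Run DFS/union-find over 11 vertices.
V = 11, E = 11.
Number of components = 1

1


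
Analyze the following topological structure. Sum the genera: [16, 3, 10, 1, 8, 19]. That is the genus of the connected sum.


Genus is additive under connected sum of orientable surfaces.
g = 16 + 3 + 10 + 1 + 8 + 19 = 57

57


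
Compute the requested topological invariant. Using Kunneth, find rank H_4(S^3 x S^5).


Each S^d has Poincare polynomial 1 + t^d.
The product S^3 x S^5 has Poincare polynomial prod(1+t^d_i).
Expanding: b_0=1, b_3=1, b_5=1, b_8=1.
b_4 = 0

0


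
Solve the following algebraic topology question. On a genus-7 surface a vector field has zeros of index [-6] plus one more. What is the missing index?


Poincare-Hopf: sum of indices = chi(M).
chi(Sigma_7) = 2 - 2*7 = -12.
Sum of known indices = -6.
x = chi - (sum known) = -12 - (-6) = -6

-6


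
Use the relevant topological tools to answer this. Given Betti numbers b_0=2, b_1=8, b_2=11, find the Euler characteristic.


chi = sum_k (-1)^k b_k.
= (2) + (-8) + (11)
= 5

5


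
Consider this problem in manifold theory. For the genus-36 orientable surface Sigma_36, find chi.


For a closed orientable surface of genus g: chi = 2 - 2g.
Here g = 36.
chi = 2 - 2*36 = 2 - 72 = -70

-70


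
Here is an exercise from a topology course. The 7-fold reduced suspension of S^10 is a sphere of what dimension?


Each suspension raises dimension by 1: Sigma S^n = S^{n+1}.
Sigma^7 S^10 = S^{10+7} = S^17

17


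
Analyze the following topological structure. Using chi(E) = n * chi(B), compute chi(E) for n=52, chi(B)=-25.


For a finite covering: chi(E) = (number of sheets) * chi(B).
chi(E) = 52 * (-25) = -1300

-1300


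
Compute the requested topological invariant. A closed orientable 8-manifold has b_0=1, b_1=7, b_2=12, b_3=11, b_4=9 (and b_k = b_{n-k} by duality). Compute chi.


By Poincare duality b_k = b_{8-k}, so full Betti numbers: b_0=1, b_1=7, b_2=12, b_3=11, b_4=9, b_5=11, b_6=12, b_7=7, b_8=1.
chi = sum (-1)^k b_k = -1

-1


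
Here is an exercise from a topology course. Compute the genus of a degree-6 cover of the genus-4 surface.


For an n-sheeted cover: chi(E) = n * chi(B).
chi(Sigma_4) = 2 - 2*4 = -6.
chi(E) = 6 * (-6) = -36.
genus(E) = (2 - chi(E))/2 = (2 - (-36))/2 = 38/2 = 19

19


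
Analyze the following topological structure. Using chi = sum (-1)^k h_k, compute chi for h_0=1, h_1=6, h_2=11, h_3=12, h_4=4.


Handles of index k contribute (-1)^k to chi (same as CW cells).
chi = (1) + (-6) + (11) + (-12) + (4) = -2

-2


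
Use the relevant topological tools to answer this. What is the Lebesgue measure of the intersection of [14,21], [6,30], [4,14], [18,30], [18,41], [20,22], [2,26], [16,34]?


Intersection = [max(a_i), min(b_i)] = [20, 14].
Since 20 > 14, the intersection is empty.
Length = 0

0


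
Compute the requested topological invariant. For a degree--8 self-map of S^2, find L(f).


On S^2: L(f) = tr(f_0*) + (-1)^2 tr(f_2*) = 1 + (-1)^2 * deg(f).
L(f) = 1 + (-1)^2 * -8 = 1 + -8 = -7

-7


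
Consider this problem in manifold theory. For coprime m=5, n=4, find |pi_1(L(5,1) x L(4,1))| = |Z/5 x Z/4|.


pi_1(X x Y) = pi_1(X) x pi_1(Y).
pi_1(L(5,1)) = Z/5, pi_1(L(4,1)) = Z/4.
|Z/5 x Z/4| = 5 * 4 = 20

20


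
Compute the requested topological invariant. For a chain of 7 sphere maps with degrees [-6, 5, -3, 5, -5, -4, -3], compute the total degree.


Degree is multiplicative: deg(composition) = product of degrees.
= (-6) * (5) * (-3) * (5) * (-5) * (-4) * (-3) = -27000

-27000


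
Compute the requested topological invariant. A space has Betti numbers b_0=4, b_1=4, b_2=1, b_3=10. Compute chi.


chi = sum_k (-1)^k b_k.
= (4) + (-4) + (1) + (-10)
= -9

-9


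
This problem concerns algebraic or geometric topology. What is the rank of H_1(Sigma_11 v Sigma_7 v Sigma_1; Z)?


For a wedge X v Y: reduced H_k(X v Y) = H_k(X) + H_k(Y).
Each Sigma_g contributes b_1 = 2g.
b_1 = 22 + 14 + 2 = 38

38


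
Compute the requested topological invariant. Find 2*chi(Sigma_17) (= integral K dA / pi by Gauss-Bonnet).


Gauss-Bonnet: integral K dA = 2*pi*chi(M).
chi(Sigma_17) = 2 - 2*17 = -32.
(integral K dA)/pi = 2*chi = 2*(-32) = -64

-64


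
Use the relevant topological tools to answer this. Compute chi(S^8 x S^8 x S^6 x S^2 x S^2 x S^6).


chi is multiplicative: chi(X x Y) = chi(X) chi(Y).
Each even-dim sphere has chi = 2. There are 6 factors.
chi = 2^6 = 64

64


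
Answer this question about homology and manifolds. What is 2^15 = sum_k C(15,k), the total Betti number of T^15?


b_k(T^15) = C(15,k), so the sum over k is sum_k C(15,k) = 2^15.
Total = 2^15 = 32768

32768


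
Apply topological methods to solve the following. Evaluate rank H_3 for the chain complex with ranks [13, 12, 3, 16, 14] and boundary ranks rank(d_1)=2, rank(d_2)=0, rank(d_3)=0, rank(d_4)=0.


rank H_k = rank(ker d_k) - rank(im d_{k+1}).
rank(ker d_3) = rank(C_3) - rank(d_3) = 16 - 0 = 16.
rank(im d_{3+1}) = 0.
rank H_3 = 16 - 0 = 16

16


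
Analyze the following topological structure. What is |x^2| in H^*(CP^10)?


|x| = 2 in H^*(CP^n).
|x^2| = 2 * |x| = 2 * 2 = 4

4


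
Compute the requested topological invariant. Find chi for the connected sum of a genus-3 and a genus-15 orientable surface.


chi(Sigma_3) = 2 - 2*3 = -4
chi(Sigma_15) = 2 - 2*15 = -28
For surfaces: chi(A#B) = chi(A) + chi(B) - 2.
chi = -4 + -28 - 2 = -34

-34


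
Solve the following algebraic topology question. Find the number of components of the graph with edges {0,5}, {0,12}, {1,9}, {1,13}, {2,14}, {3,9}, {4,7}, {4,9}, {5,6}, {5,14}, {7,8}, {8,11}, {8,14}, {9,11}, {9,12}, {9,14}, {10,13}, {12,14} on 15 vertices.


Run DFS/union-find over 15 vertices.
V = 15, E = 18.
Number of components = 1

1


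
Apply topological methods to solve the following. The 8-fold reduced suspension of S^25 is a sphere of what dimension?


Each suspension raises dimension by 1: Sigma S^n = S^{n+1}.
Sigma^8 S^25 = S^{25+8} = S^33

33


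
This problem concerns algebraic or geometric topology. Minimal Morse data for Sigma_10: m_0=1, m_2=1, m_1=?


A perfect Morse function has m_k = b_k.
For Sigma_10: b_0=1, b_1=2g=20, b_2=1.
Saddles m_1 = 2g = 20

20


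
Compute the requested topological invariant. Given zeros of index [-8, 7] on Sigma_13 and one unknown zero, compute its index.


Poincare-Hopf: sum of indices = chi(M).
chi(Sigma_13) = 2 - 2*13 = -24.
Sum of known indices = -1.
x = chi - (sum known) = -24 - (-1) = -23

-23


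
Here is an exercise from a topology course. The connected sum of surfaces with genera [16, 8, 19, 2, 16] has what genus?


Genus is additive under connected sum of orientable surfaces.
g = 16 + 8 + 19 + 2 + 16 = 61

61


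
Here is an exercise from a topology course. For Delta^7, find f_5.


Delta^7 has 7+1 vertices. A 5-face is a choice of 5+1 vertices.
f_5 = C(7+1, 5+1) = C(8,6) = 28

28


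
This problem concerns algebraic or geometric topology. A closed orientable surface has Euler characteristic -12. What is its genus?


chi = 2 - 2g for closed orientable surfaces.
-12 = 2 - 2g
2g = 2 - (-12) = 14
g = 7

7


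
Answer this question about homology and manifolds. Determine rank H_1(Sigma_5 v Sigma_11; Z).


For a wedge: H_1(A v B) = H_1(A) + H_1(B).
b_1(Sigma_5) = 10, b_1(Sigma_11) = 22.
b_1 = 10 + 22 = 32

32


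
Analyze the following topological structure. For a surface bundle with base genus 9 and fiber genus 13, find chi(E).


For a fiber bundle F -> E -> B (with CW structure): chi(E) = chi(B) * chi(F).
chi(Sigma_9) = -16, chi(Sigma_13) = -24.
chi(E) = (-16) * (-24) = 384

384


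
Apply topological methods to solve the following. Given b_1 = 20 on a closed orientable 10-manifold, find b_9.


Poincare duality for closed orientable n-manifolds: b_k = b_{n-k}.
Here n = 10, so b_9 = b_1 = 20

20


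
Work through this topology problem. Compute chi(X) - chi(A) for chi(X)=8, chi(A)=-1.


Relative Euler characteristic: chi(X, A) = chi(X) - chi(A).
= 8 - (-1) = 9

9


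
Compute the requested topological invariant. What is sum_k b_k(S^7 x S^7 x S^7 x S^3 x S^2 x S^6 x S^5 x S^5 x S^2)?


Total Betti number is multiplicative under products.
Each S^d (d>=1) has total Betti number 2.
There are 9 sphere factors.
Total = 2^9 = 512

512


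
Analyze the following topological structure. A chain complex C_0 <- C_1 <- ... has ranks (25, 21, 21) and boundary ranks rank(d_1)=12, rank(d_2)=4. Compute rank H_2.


rank H_k = rank(ker d_k) - rank(im d_{k+1}).
rank(ker d_2) = rank(C_2) - rank(d_2) = 21 - 4 = 17.
rank(im d_{2+1}) = 0.
rank H_2 = 17 - 0 = 17

17


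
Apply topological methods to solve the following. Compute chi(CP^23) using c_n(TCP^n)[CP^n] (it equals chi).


For any closed oriented manifold, <e(TM),[M]> = chi(M).
chi(CP^23) = 23+1 = 24

24


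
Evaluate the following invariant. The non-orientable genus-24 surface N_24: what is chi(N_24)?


For a non-orientable closed surface with k crosscaps: chi = 2 - k.
Here k = 24.
chi = 2 - 24 = -22

-22


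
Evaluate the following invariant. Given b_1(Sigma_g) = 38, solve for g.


For a closed orientable surface: b_1 = 2g.
38 = 2g
g = 38 / 2 = 19

19


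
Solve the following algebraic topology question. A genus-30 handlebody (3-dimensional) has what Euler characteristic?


A genus-g handlebody deformation retracts to a wedge of g circles.
chi(vee_g S^1) = 1 - g.
chi(H_30) = 1 - 30 = -29

-29


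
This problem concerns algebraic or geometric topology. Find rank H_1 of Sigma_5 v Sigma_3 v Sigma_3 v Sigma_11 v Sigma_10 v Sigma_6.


For a wedge X v Y: reduced H_k(X v Y) = H_k(X) + H_k(Y).
Each Sigma_g contributes b_1 = 2g.
b_1 = 10 + 6 + 6 + 22 + 20 + 12 = 76

76


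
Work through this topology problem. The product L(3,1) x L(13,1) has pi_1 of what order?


pi_1(X x Y) = pi_1(X) x pi_1(Y).
pi_1(L(3,1)) = Z/3, pi_1(L(13,1)) = Z/13.
|Z/3 x Z/13| = 3 * 13 = 39

39


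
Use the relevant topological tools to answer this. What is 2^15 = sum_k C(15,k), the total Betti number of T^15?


b_k(T^15) = C(15,k), so the sum over k is sum_k C(15,k) = 2^15.
Total = 2^15 = 32768

32768


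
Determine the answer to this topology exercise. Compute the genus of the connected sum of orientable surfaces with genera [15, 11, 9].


Genus is additive under connected sum of orientable surfaces.
g = 15 + 11 + 9 = 35

35


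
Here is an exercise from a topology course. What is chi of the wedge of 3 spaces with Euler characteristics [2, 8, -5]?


chi(A v B) = chi(A) + chi(B) - 1 (one point identified).
For 3 spaces: chi = (sum chi_i) - (3 - 1).
sum = 5; chi = 5 - 2 = 3

3


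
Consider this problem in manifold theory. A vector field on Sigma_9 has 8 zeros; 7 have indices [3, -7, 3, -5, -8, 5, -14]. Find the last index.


Poincare-Hopf: sum of indices = chi(M).
chi(Sigma_9) = 2 - 2*9 = -16.
Sum of known indices = -23.
x = chi - (sum known) = -16 - (-23) = 7

7


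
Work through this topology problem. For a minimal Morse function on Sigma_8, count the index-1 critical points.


A perfect Morse function has m_k = b_k.
For Sigma_8: b_0=1, b_1=2g=16, b_2=1.
Saddles m_1 = 2g = 16

16


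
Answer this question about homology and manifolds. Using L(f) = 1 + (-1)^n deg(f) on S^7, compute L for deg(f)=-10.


On S^7: L(f) = tr(f_0*) + (-1)^7 tr(f_7*) = 1 + (-1)^7 * deg(f).
L(f) = 1 + (-1)^7 * -10 = 1 + 10 = 11

11


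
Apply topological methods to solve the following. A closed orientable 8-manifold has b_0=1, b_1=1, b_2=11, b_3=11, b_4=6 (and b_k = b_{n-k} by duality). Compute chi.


By Poincare duality b_k = b_{8-k}, so full Betti numbers: b_0=1, b_1=1, b_2=11, b_3=11, b_4=6, b_5=11, b_6=11, b_7=1, b_8=1.
chi = sum (-1)^k b_k = 6

6


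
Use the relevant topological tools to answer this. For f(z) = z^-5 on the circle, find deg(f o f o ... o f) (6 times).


deg(f) = -5. Degree is multiplicative: deg(f^6) = (deg f)^6.
deg(f^6) = (-5)^6 = 15625

15625


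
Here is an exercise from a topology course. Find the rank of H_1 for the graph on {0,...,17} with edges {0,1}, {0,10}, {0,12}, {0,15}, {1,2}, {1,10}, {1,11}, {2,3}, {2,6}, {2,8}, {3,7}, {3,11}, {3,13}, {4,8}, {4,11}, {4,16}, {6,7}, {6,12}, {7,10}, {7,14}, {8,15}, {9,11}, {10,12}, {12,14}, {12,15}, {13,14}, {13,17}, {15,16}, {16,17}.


b_1 = E - V + (number of components).
E = 29, V = 18, components = 2.
b_1 = 29 - 18 + 2 = 13

13


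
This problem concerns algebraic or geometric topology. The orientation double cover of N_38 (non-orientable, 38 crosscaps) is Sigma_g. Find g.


chi(N_38) = 2 - 38 = -36.
Double cover: chi(Sigma_g) = 2 * chi(N_38) = 2*(-36) = -72.
2 - 2g = -72, so g = (2 - (-72))/2 = 74/2 = 37

37


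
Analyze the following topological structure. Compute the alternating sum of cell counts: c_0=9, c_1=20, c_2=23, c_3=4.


chi = sum_k (-1)^k c_k.
= (-1)^0*9 + (-1)^1*20 + (-1)^2*23 + (-1)^3*4
= (9) + (-20) + (23) + (-4)
= 8

8


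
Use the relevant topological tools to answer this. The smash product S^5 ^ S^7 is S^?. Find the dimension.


S^m ^ S^n = S^{m+n}.
k = 5 + 7 = 12

12


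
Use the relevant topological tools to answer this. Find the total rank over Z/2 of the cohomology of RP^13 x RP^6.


dim H^*(RP^n; Z/2) = n+1 (one Z/2 in each degree 0..n).
Total Betti number is multiplicative.
Total = (13+1) * (6+1) = 14 * 7 = 98

98


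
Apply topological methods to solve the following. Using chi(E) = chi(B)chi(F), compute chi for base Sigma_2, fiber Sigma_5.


For a fiber bundle F -> E -> B (with CW structure): chi(E) = chi(B) * chi(F).
chi(Sigma_2) = -2, chi(Sigma_5) = -8.
chi(E) = (-2) * (-8) = 16

16


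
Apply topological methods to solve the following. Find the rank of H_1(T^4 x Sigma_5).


pi_1(A x B) = pi_1(A) x pi_1(B); rank of abelianization = b_1.
b_1(T^4) = 4, b_1(Sigma_5) = 2*5 = 10.
b_1(product) = 4 + 10 = 14

14


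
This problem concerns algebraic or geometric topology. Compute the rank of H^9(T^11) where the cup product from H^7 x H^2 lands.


Cup product: H^p x H^q -> H^{p+q}; here p+q = 7+2 = 9.
rank H^k(T^n) = C(n,k).
C(11,9) = 55

55


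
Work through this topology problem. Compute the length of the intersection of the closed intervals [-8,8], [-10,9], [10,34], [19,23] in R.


Intersection = [max(a_i), min(b_i)] = [19, 8].
Since 19 > 8, the intersection is empty.
Length = 0

0


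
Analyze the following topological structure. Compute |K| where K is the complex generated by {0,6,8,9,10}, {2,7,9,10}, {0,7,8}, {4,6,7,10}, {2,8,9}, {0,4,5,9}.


Each maximal simplex on m vertices has 2^m - 1 nonempty faces.
Take the union (dedupe shared faces).
Total distinct faces = 69

69


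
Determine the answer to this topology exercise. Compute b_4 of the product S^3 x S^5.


Each S^d has Poincare polynomial 1 + t^d.
The product S^3 x S^5 has Poincare polynomial prod(1+t^d_i).
Expanding: b_0=1, b_3=1, b_5=1, b_8=1.
b_4 = 0

0


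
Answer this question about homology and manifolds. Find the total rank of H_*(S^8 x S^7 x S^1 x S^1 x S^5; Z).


Total Betti number is multiplicative under products.
Each S^d (d>=1) has total Betti number 2.
There are 5 sphere factors.
Total = 2^5 = 32

32


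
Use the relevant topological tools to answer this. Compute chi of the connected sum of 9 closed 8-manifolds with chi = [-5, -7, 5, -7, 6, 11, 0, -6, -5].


For n-manifolds: chi(A#B) = chi(A) + chi(B) - chi(S^8).
chi(S^8) = 1 + (-1)^8 = 2.
chi(#) = (sum chi_i) - (9-1)*chi(S^8) = -8 - 8*2 = -24

-24


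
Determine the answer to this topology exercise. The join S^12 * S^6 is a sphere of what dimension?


Join of spheres: S^m * S^n = S^{m+n+1}.
dim = 12 + 6 + 1 = 19

19


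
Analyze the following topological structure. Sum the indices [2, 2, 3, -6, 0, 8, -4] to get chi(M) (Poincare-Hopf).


Poincare-Hopf: chi(M) = sum of indices of zeros.
chi = (2) + (2) + (3) + (-6) + (0) + (8) + (-4) = 5

5


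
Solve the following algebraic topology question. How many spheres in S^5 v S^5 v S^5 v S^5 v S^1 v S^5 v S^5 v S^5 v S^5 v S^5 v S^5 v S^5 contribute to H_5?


For a wedge of spheres, H_k (k>0) is free on one generator per sphere of dimension k.
Spheres of dimension 5: count = 11.
b_5 = 11

11


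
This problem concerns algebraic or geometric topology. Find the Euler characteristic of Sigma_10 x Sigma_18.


chi(Sigma_10) = 2 - 2*10 = -18
chi(Sigma_18) = 2 - 2*18 = -34
chi(product) = (-18) * (-34) = 612

612


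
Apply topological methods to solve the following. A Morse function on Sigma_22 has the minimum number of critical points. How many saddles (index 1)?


A perfect Morse function has m_k = b_k.
For Sigma_22: b_0=1, b_1=2g=44, b_2=1.
Saddles m_1 = 2g = 44

44


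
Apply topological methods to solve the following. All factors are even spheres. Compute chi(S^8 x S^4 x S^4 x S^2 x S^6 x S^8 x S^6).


chi is multiplicative: chi(X x Y) = chi(X) chi(Y).
Each even-dim sphere has chi = 2. There are 7 factors.
chi = 2^7 = 128

128


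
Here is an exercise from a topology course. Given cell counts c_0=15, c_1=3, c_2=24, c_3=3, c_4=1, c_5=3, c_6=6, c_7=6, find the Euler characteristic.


chi = sum_k (-1)^k c_k.
= (-1)^0*15 + (-1)^1*3 + (-1)^2*24 + (-1)^3*3 + (-1)^4*1 + (-1)^5*3 + (-1)^6*6 + (-1)^7*6
= (15) + (-3) + (24) + (-3) + (1) + (-3) + (6) + (-6)
= 31

31


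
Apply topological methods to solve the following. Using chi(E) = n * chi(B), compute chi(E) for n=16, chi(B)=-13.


For a finite covering: chi(E) = (number of sheets) * chi(B).
chi(E) = 16 * (-13) = -208

-208


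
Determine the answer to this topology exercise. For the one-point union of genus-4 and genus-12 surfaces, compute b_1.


For a wedge: H_1(A v B) = H_1(A) + H_1(B).
b_1(Sigma_4) = 8, b_1(Sigma_12) = 24.
b_1 = 8 + 24 = 32

32


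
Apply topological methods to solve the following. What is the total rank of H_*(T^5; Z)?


b_k(T^5) = C(5,k), so the sum over k is sum_k C(5,k) = 2^5.
Total = 2^5 = 32

32


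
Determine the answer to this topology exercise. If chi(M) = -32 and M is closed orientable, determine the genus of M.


chi = 2 - 2g for closed orientable surfaces.
-32 = 2 - 2g
2g = 2 - (-32) = 34
g = 17

17


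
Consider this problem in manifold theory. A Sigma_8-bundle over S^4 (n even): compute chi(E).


chi(S^4) = 2 (n even), chi(Sigma_8) = 2 - 2*8 = -14.
chi(E) = 2 * (-14) = -28

-28


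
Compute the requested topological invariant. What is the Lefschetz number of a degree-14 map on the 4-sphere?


On S^4: L(f) = tr(f_0*) + (-1)^4 tr(f_4*) = 1 + (-1)^4 * deg(f).
L(f) = 1 + (-1)^4 * 14 = 1 + 14 = 15

15


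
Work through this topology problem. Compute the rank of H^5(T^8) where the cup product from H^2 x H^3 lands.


Cup product: H^p x H^q -> H^{p+q}; here p+q = 2+3 = 5.
rank H^k(T^n) = C(n,k).
C(8,5) = 56

56


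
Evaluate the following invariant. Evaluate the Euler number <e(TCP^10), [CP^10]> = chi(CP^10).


For any closed oriented manifold, <e(TM),[M]> = chi(M).
chi(CP^10) = 10+1 = 11

11


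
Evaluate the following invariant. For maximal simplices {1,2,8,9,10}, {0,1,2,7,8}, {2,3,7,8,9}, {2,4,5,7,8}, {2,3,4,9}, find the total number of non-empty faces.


Each maximal simplex on m vertices has 2^m - 1 nonempty faces.
Take the union (dedupe shared faces).
Total distinct faces = 105

105


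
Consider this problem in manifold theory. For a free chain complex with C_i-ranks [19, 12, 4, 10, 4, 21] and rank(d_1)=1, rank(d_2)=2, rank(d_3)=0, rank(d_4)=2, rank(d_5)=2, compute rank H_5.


rank H_k = rank(ker d_k) - rank(im d_{k+1}).
rank(ker d_5) = rank(C_5) - rank(d_5) = 21 - 2 = 19.
rank(im d_{5+1}) = 0.
rank H_5 = 19 - 0 = 19

19


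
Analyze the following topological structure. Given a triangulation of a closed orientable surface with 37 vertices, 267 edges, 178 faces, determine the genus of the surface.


chi = V - E + F = 37 - 267 + 178 = -52
For orientable closed surface: chi = 2 - 2g, so g = (2 - chi)/2.
g = (2 - (-52)) / 2 = 54 / 2 = 27

27


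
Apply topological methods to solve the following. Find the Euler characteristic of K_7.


K_7: V = 7, E = C(7,2) = 21.
chi = V - E = 7 - 21 = -14

-14


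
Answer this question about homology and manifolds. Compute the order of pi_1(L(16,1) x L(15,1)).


pi_1(X x Y) = pi_1(X) x pi_1(Y).
pi_1(L(16,1)) = Z/16, pi_1(L(15,1)) = Z/15.
|Z/16 x Z/15| = 16 * 15 = 240

240


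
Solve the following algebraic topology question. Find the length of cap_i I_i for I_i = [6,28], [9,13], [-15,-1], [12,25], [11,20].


Intersection = [max(a_i), min(b_i)] = [12, -1].
Since 12 > -1, the intersection is empty.
Length = 0

0


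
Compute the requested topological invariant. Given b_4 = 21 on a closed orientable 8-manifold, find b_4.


Poincare duality for closed orientable n-manifolds: b_k = b_{n-k}.
Here n = 8, so b_4 = b_4 = 21

21


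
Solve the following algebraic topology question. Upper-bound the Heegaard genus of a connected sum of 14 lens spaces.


Heegaard genus satisfies g(A#B) <= g(A) + g(B).
Each lens space has g = 1.
Upper bound: 14 * 1 = 14

14


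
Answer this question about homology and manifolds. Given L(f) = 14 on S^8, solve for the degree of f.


L(f) = 1 + (-1)^8 deg(f) on S^8.
14 = 1 + (-1)^8 * deg(f)
(-1)^8 * deg(f) = 13
deg(f) = 13

13


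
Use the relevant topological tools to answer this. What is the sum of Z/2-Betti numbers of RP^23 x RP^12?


dim H^*(RP^n; Z/2) = n+1 (one Z/2 in each degree 0..n).
Total Betti number is multiplicative.
Total = (23+1) * (12+1) = 24 * 13 = 312

312


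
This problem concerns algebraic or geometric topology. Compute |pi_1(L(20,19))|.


pi_1(L(p,q)) = Z/pZ for any q coprime to p.
|pi_1(L(20,19))| = 20

20


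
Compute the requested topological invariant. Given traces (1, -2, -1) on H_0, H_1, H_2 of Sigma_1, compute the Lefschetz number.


L(f) = tr(f_0*) - tr(f_1*) + tr(f_2*).
= 1 - (-2) + (-1)
= 2

2


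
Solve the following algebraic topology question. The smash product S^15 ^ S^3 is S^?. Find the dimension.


S^m ^ S^n = S^{m+n}.
k = 15 + 3 = 18

18


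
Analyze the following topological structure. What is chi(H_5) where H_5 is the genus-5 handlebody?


A genus-g handlebody deformation retracts to a wedge of g circles.
chi(vee_g S^1) = 1 - g.
chi(H_5) = 1 - 5 = -4

-4


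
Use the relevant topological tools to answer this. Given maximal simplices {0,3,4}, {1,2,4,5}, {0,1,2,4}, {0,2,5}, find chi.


Enumerate all faces; f-vector: f_0=6, f_1=12, f_2=9, f_3=2.
chi = sum (-1)^k f_k = 1

1


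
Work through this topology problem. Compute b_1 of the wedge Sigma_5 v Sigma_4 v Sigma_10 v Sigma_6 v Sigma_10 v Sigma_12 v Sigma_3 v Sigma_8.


For a wedge X v Y: reduced H_k(X v Y) = H_k(X) + H_k(Y).
Each Sigma_g contributes b_1 = 2g.
b_1 = 10 + 8 + 20 + 12 + 20 + 24 + 6 + 16 = 116

116


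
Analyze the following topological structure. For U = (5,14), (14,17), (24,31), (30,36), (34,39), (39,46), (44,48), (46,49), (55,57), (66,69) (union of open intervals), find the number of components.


Sort and merge overlapping open intervals.
Merged: (5,14), (14,17), (24,39), (39,49), (55,57), (66,69).
Number of components = 6

6


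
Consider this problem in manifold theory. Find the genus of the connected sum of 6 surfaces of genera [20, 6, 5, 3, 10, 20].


Genus is additive under connected sum of orientable surfaces.
g = 20 + 6 + 5 + 3 + 10 + 20 = 64

64


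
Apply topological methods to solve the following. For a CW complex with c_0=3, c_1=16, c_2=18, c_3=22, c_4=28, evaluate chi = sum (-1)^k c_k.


chi = sum_k (-1)^k c_k.
= (-1)^0*3 + (-1)^1*16 + (-1)^2*18 + (-1)^3*22 + (-1)^4*28
= (3) + (-16) + (18) + (-22) + (28)
= 11

11


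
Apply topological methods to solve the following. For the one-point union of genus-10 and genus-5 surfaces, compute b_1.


For a wedge: H_1(A v B) = H_1(A) + H_1(B).
b_1(Sigma_10) = 20, b_1(Sigma_5) = 10.
b_1 = 20 + 10 = 30

30


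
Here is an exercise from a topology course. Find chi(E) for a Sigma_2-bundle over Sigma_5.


For a fiber bundle F -> E -> B (with CW structure): chi(E) = chi(B) * chi(F).
chi(Sigma_5) = -8, chi(Sigma_2) = -2.
chi(E) = (-8) * (-2) = 16

16


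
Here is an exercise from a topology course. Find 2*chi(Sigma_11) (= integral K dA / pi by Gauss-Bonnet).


Gauss-Bonnet: integral K dA = 2*pi*chi(M).
chi(Sigma_11) = 2 - 2*11 = -20.
(integral K dA)/pi = 2*chi = 2*(-20) = -40

-40


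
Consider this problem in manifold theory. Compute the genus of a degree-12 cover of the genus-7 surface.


For an n-sheeted cover: chi(E) = n * chi(B).
chi(Sigma_7) = 2 - 2*7 = -12.
chi(E) = 12 * (-12) = -144.
genus(E) = (2 - chi(E))/2 = (2 - (-144))/2 = 146/2 = 73

73


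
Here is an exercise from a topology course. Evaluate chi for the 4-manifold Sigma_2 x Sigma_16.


chi(Sigma_2) = 2 - 2*2 = -2
chi(Sigma_16) = 2 - 2*16 = -30
chi(product) = (-2) * (-30) = 60

60


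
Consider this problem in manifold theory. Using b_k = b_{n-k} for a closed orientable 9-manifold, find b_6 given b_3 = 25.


Poincare duality for closed orientable n-manifolds: b_k = b_{n-k}.
Here n = 9, so b_6 = b_3 = 25

25


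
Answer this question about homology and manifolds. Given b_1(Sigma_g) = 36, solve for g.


For a closed orientable surface: b_1 = 2g.
36 = 2g
g = 36 / 2 = 18

18


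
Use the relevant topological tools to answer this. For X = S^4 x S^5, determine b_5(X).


Each S^d has Poincare polynomial 1 + t^d.
The product S^4 x S^5 has Poincare polynomial prod(1+t^d_i).
Expanding: b_0=1, b_4=1, b_5=1, b_9=1.
b_5 = 1

1


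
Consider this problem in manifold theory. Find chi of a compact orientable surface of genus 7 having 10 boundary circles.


For a compact orientable surface with genus g and b boundary components: chi = 2 - 2g - b.
chi = 2 - 2*7 - 10 = 2 - 14 - 10 = -22

-22


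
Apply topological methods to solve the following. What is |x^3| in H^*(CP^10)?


|x| = 2 in H^*(CP^n).
|x^3| = 3 * |x| = 3 * 2 = 6

6


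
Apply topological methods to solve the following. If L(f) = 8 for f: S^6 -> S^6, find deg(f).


L(f) = 1 + (-1)^6 deg(f) on S^6.
8 = 1 + (-1)^6 * deg(f)
(-1)^6 * deg(f) = 7
deg(f) = 7

7


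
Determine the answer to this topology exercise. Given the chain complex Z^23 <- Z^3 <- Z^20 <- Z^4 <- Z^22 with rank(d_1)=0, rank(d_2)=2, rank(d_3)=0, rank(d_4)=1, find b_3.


rank H_k = rank(ker d_k) - rank(im d_{k+1}).
rank(ker d_3) = rank(C_3) - rank(d_3) = 4 - 0 = 4.
rank(im d_{3+1}) = 1.
rank H_3 = 4 - 1 = 3

3


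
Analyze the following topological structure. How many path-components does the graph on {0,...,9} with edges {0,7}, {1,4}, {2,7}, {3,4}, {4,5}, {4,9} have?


Run DFS/union-find over 10 vertices.
V = 10, E = 6.
Number of components = 4

4


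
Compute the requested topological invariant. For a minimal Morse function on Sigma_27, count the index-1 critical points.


A perfect Morse function has m_k = b_k.
For Sigma_27: b_0=1, b_1=2g=54, b_2=1.
Saddles m_1 = 2g = 54

54


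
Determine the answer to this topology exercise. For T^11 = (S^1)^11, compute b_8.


By the Kunneth formula, b_k(T^n) = C(n,k).
b_8(T^11) = C(11,8).
C(11,8) = 11!/(8!*3!) = 165

165


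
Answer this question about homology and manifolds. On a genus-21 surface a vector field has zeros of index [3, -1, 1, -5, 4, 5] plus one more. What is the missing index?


Poincare-Hopf: sum of indices = chi(M).
chi(Sigma_21) = 2 - 2*21 = -40.
Sum of known indices = 7.
x = chi - (sum known) = -40 - (7) = -47

-47


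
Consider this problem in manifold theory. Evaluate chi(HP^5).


HP^5 has one cell in each dimension 0, 4, ..., 4*5 (5+1 cells, all even-dim).
chi = 5 + 1 = 6

6


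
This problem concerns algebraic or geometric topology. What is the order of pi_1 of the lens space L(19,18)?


pi_1(L(p,q)) = Z/pZ for any q coprime to p.
|pi_1(L(19,18))| = 19

19


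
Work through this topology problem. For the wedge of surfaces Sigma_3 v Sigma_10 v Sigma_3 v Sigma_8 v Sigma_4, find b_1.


For a wedge X v Y: reduced H_k(X v Y) = H_k(X) + H_k(Y).
Each Sigma_g contributes b_1 = 2g.
b_1 = 6 + 20 + 6 + 16 + 8 = 56

56


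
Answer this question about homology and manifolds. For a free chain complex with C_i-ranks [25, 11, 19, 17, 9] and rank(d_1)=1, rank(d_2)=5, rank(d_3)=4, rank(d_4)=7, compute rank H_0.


rank H_k = rank(ker d_k) - rank(im d_{k+1}).
rank(ker d_0) = rank(C_0) - rank(d_0) = 25 - 0 = 25.
rank(im d_{0+1}) = 1.
rank H_0 = 25 - 1 = 24

24


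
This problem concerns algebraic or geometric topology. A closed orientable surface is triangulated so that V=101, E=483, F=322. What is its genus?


chi = V - E + F = 101 - 483 + 322 = -60
For orientable closed surface: chi = 2 - 2g, so g = (2 - chi)/2.
g = (2 - (-60)) / 2 = 62 / 2 = 31

31


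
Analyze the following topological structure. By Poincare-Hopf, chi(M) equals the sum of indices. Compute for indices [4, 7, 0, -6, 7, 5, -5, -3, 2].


Poincare-Hopf: chi(M) = sum of indices of zeros.
chi = (4) + (7) + (0) + (-6) + (7) + (5) + (-5) + (-3) + (2) = 11

11
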